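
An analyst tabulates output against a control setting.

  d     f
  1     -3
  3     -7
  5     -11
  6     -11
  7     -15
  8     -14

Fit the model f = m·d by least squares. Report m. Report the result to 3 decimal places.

m = -1.967

Sums needed: Σd·d = 184.
And Σd·f = -362.
So AᵀA·[m]ᵀ = Aᵀf: [[184]]·[m]ᵀ = [-362]ᵀ.
m = (-362)/184 = -1.96739.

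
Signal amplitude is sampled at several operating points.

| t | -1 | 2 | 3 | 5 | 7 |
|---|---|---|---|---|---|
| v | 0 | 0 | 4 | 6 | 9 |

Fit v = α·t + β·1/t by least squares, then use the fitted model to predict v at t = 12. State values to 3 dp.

v̂ = 15.448

With design matrix M, MᵀM = [[88, 5]; [5, 62689/44100]] and Mᵀv = [105, 401/105]ᵀ.
det = 88·(62689/44100) − 5² = 1103533/11025.
α = (105·(62689/44100) − 5·(401/105))/(1103533/11025) = 5740245/4414132; β = (88·(401/105) − 5·105)/(1103533/11025) = -2082885/1103533.
At t = 12: v̂ = (5740245/4414132)·(12) + (-2082885/1103533)·(1/12) = 68188645/4414132.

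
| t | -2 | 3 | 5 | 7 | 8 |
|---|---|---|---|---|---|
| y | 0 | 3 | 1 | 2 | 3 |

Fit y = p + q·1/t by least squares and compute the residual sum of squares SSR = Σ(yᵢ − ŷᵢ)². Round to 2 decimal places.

With design matrix M, MᵀM = [[5, 253/840]; [253/840, 308449/705600]] and Mᵀy = [9, 521/280]ᵀ.
Eliminating q: (308449/705600)·(row 1) − (253/840)·(row 2) gives (369559/176400)·p = (308449/705600)·9 − (253/840)·(521/280) = 56681/16800, so p = 1190301/739118.
Then q = ((521/280) − (253/840)·(1190301/739118))/(308449/705600) = 1162980/369559.
Residuals: -27321/739118, 251733/739118, -916375/739118, -44345/739118, 368154/369559; SSR = 979529/369559.

SSR = 2.65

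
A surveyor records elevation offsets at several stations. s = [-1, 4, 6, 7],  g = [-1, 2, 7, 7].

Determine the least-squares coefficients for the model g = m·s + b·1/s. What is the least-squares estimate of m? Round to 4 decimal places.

Entries of MᵀM: Σs·s = 102, Σs·1/s = 4, Σ1/s·1/s = 7837/7056.
For Mᵀg: Σs·g = 100, Σ1/s·g = 11/3.
Normal equations: [[102, 4]; [4, 7837/7056]]·[m, b]ᵀ = [100, 11/3]ᵀ.
Δ = 102·(7837/7056) − 4² = 114413/1176.
m = (100·(7837/7056) − 4·(11/3))/(114413/1176) = 26162/26403; b = (102·(11/3) − 4·100)/(114413/1176) = -2352/8801.

m = 0.9909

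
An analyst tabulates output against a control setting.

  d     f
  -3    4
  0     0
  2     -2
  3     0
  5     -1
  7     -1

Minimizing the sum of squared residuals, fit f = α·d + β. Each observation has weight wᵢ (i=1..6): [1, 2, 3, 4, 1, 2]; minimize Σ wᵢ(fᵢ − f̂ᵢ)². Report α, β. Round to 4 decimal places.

α = -0.3285, β = 0.4747

The normal equations are: 180·α + 34·β = -43;  34·α + 13·β = -5.
det = 180·13 − 34² = 1184.
α = ((-43)·13 − 34·(-5))/1184 = -389/1184; β = (180·(-5) − 34·(-43))/1184 = 281/592.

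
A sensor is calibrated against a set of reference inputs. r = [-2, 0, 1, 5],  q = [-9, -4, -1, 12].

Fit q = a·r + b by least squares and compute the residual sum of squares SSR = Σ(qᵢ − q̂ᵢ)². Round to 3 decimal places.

SSR = 0.962

Setting ∂/∂a … = 0 gives: 30·a + 4·b = 77;  4·a + 4·b = -2.
(Σr·r = 30, Σr = 4, Σ1 = 4, Σr·q = 77, Σq = -2.)
Eliminating b: 4·(row 1) − 4·(row 2) gives 104·a = 4·77 − 4·(-2) = 316, so a = 79/26.
Then b = ((-2) − 4·(79/26))/4 = -46/13.
Residuals: 8/13, -6/13, -1/2, 9/26; SSR = 25/26.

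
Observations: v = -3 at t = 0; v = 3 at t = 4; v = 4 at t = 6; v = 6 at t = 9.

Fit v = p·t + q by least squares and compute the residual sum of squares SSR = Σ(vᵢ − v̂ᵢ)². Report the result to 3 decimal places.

Normal-equation sums: Σt·t = 133, Σt = 19, Σ1 = 4.
Moment sums: Σt·v = 90, Σv = 10.
det = 133·4 − 19² = 171.
p = (90·4 − 19·10)/171 = 170/171; q = (133·10 − 19·90)/171 = -20/9.
Residuals: -7/9, 71/57, 44/171, -124/171; SSR = 470/171.

SSR = 2.749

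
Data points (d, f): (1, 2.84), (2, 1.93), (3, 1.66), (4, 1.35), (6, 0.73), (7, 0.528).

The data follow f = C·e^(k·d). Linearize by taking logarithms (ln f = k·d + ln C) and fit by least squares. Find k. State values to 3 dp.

Taking logs, ln f = k·d + ln C, so regress ln f on d.
Σd = 23.0000, Σ(d)² = 115.0000, Σln f = 1.5549, Σd·ln f = -1.2792.
Equations: 115.0000·k + 23.0000·ln C = -1.2792;  23.0000·k + 6·ln C = 1.5549.
Solving (det = 161.0000): k = -0.26980, ln C = 1.29336.

k = -0.270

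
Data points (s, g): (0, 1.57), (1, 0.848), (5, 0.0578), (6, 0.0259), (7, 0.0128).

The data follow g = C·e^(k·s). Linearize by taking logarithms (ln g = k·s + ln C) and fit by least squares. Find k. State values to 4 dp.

k = -0.6871

Taking logs, ln g = k·s + ln C, so regress ln g on s.
AᵀA = [[111.0000, 19.0000]; [19.0000, 5]], rhs = [-66.8480, -10.5764]ᵀ  (here Σs = 19.0000, Σ(s)² = 111.0000, Σln g = -10.5764, Σs·ln g = -66.8480).
Solving (det = 194.0000): k = -0.68705, ln C = 0.49553.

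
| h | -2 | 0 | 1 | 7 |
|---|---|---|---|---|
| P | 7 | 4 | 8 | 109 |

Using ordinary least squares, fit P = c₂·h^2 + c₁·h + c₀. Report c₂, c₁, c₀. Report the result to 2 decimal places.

From the data, Σh^2·h^2 = 2418, Σh^2·h = 336, Σh^2 = 54, Σh·h = 54, Σh = 6, Σ1 = 4.
For AᵀP: Σh^2·P = 5377, Σh·P = 757, ΣP = 128.
Solving the 3×3 system (Gaussian elimination) gives c₂ = 11/6, c₁ = 13/6, c₀ = 4.

c₂ = 1.83, c₁ = 2.17, c₀ = 4.00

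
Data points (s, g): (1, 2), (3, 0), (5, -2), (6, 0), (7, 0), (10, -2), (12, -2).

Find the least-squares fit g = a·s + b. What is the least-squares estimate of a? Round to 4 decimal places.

Normal-equation sums: Σs·s = 364, Σs = 44, Σ1 = 7.
Moment sums: Σs·g = -52, Σg = -4.
Normal equations: [[364, 44]; [44, 7]]·[a, b]ᵀ = [-52, -4]ᵀ.
Δ = 364·7 − 44² = 612.
a = ((-52)·7 − 44·(-4))/612 = -47/153; b = (364·(-4) − 44·(-52))/612 = 208/153.

a = -0.3072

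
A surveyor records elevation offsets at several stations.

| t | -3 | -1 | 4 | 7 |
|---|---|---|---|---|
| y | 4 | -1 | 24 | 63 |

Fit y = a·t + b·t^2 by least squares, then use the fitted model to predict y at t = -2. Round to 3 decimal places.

ŷ = 0.494

Forming XᵀX = [[75, 379]; [379, 2739]] and Xᵀy = [526, 3506]ᵀ gives XᵀX·[a, b]ᵀ = Xᵀy.
det = 75·2739 − 379² = 61784.
a = (526·2739 − 379·3506)/61784 = 27985/15446; b = (75·3506 − 379·526)/61784 = 15899/15446.
At t = -2: ŷ = (27985/15446)·(-2) + (15899/15446)·(4) = 3813/7723.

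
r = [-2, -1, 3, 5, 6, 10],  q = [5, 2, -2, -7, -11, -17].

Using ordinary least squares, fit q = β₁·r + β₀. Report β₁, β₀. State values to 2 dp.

β₁ = -1.81, β₀ = 1.34

Forming MᵀM = [[175, 21]; [21, 6]] and Mᵀq = [-289, -30]ᵀ gives MᵀM·[β₁, β₀]ᵀ = Mᵀq.
Δ = 175·6 − 21² = 609.
β₁ = ((-289)·6 − 21·(-30))/609 = -368/203; β₀ = (175·(-30) − 21·(-289))/609 = 39/29.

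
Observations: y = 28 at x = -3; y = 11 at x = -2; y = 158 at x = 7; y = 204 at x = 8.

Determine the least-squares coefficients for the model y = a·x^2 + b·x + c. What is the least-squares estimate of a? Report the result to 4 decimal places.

Entries of MᵀM: Σx^2·x^2 = 6594, Σx^2·x = 820, Σx^2 = 126, Σx·x = 126, Σx = 10, Σ1 = 4.
Moment sums: Σx^2·y = 21094, Σx·y = 2632, Σy = 401.
So MᵀM·[a, b, c]ᵀ = Mᵀy: [[6594, 820, 126]; [820, 126, 10]; [126, 10, 4]]·[a, b, c]ᵀ = [21094, 2632, 401]ᵀ.
Solving the 3×3 system (Gaussian elimination) gives a = 63/20, b = 155/404, c = 133/2020.

a = 3.1500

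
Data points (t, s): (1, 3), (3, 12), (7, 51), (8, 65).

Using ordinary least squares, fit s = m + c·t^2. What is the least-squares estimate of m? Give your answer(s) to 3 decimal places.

m = 2.605

Compute the Gram sums: Σ1 = 4, Σt^2 = 123, Σt^2·t^2 = 6579.
Moment sums: Σs = 131, Σt^2·s = 6770.
So MᵀM·[m, c]ᵀ = Mᵀs: [[4, 123]; [123, 6579]]·[m, c]ᵀ = [131, 6770]ᵀ.
Determinant 4·6579 − 123² = 11187.
m = (131·6579 − 123·6770)/11187 = 883/339; c = (4·6770 − 123·131)/11187 = 997/1017.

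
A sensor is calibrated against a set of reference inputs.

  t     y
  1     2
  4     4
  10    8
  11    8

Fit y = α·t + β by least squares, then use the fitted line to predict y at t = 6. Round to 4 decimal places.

ŷ = 5.1884

Entries of AᵀA: Σt·t = 238, Σt = 26, Σ1 = 4.
For Aᵀy: Σt·y = 186, Σy = 22.
det = 238·4 − 26² = 276.
α = (186·4 − 26·22)/276 = 43/69; β = (238·22 − 26·186)/276 = 100/69.
At t = 6: ŷ = (43/69)·(6) + (100/69)·(1) = 358/69.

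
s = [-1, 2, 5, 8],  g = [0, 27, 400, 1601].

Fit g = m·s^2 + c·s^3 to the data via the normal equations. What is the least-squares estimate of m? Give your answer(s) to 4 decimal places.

Sums needed: Σs^2·s^2 = 4738, Σs^2·s^3 = 35924, Σs^3·s^3 = 277834.
And Σs^2·g = 112572, Σs^3·g = 869928.
So AᵀA·[m, c]ᵀ = Aᵀg: [[4738, 35924]; [35924, 277834]]·[m, c]ᵀ = [112572, 869928]ᵀ.
Δ = 4738·277834 − 35924² = 25843716.
m = (112572·277834 − 35924·869928)/25843716 = 2086298/2153643; c = (4738·869928 − 35924·112572)/25843716 = 6473528/2153643.

m = 0.9687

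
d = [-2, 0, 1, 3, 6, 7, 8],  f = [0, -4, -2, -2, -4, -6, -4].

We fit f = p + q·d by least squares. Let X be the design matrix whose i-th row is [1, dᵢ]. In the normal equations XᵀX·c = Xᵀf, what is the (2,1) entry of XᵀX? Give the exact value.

Row 2 ↔ basis d, column 1 ↔ basis 1, so (XᵀX)_{2,1} = Σᵢ d = (-2)·(1) + (0)·(1) + (1)·(1) + (3)·(1) + (6)·(1) + (7)·(1) + (8)·(1) = 23.

23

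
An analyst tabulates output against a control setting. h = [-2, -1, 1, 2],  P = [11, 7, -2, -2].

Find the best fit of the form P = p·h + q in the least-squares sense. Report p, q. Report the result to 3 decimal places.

Compute the Gram sums: Σh·h = 10, Σh = 0, Σ1 = 4.
For AᵀP: Σh·P = -35, ΣP = 14.
So AᵀA·[p, q]ᵀ = AᵀP: [[10, 0]; [0, 4]]·[p, q]ᵀ = [-35, 14]ᵀ.
Δ = 10·4 − 0² = 40.
p = ((-35)·4 − 0·14)/40 = -7/2; q = (10·14 − 0·(-35))/40 = 7/2.

p = -3.500, q = 3.500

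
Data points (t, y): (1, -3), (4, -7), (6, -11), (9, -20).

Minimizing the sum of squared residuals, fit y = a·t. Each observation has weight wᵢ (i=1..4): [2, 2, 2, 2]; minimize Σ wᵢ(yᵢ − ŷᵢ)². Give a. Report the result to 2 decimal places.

a = -2.07

The normal system MᵀWM·[a]ᵀ = MᵀWy is [[268]]·[a]ᵀ = [-554]ᵀ.
Hence a = -554 / 268 ≈ -2.06716.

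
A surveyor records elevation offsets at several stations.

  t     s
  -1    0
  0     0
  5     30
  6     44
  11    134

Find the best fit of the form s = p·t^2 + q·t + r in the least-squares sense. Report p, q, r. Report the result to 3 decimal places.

p = 1.003, q = 1.153, r = 0.048

Sums needed: Σt^2·t^2 = 16563, Σt^2·t = 1671, Σt^2 = 183, Σt·t = 183, Σt = 21, Σ1 = 5.
Right-hand side: Σt^2·s = 18548, Σt·s = 1888, Σs = 208.
So MᵀM·[p, q, r]ᵀ = Mᵀs: [[16563, 1671, 183]; [1671, 183, 21]; [183, 21, 5]]·[p, q, r]ᵀ = [18548, 1888, 208]ᵀ.
Row-reducing yields p = 5614/5597, q = 19352/16791, r = 270/5597.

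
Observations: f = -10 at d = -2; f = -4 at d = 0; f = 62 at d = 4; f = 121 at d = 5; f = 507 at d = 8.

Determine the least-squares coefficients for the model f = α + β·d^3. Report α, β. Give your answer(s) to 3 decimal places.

α = -2.792, β = 0.996

The normal equations are: 5·α + 693·β = 676;  693·α + 281929·β = 278757.
(Σ1 = 5, Σd^3 = 693, Σd^3·d^3 = 281929, Σf = 676, Σd^3·f = 278757.)
det = 5·281929 − 693² = 929396.
α = (676·281929 − 693·278757)/929396 = -2594597/929396; β = (5·278757 − 693·676)/929396 = 925317/929396.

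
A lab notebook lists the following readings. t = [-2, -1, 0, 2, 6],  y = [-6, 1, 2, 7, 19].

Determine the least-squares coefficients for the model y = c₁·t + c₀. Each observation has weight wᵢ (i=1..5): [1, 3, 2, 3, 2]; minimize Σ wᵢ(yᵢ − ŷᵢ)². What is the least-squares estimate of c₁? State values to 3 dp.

From the data, Σwᵢ·t·t = 91, Σwᵢ·t = 13, Σwᵢ·1 = 11.
For XᵀWy: Σwᵢ·t·y = 279, Σwᵢ·y = 60.
So XᵀWX·[c₁, c₀]ᵀ = XᵀWy: [[91, 13]; [13, 11]]·[c₁, c₀]ᵀ = [279, 60]ᵀ.
Δ = 91·11 − 13² = 832.
c₁ = (279·11 − 13·60)/832 = 2289/832; c₀ = (91·60 − 13·279)/832 = 141/64.

c₁ = 2.751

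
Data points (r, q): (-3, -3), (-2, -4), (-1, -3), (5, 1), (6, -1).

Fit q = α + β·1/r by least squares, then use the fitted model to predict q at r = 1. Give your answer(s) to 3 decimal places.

q̂ = 2.015

Compute the Gram sums: Σ1 = 5, Σ1/r = -22/15, Σ1/r·1/r = 643/450.
And Σq = -10, Σ1/r·q = 181/30.
Normal equations: [[5, -22/15]; [-22/15, 643/450]]·[α, β]ᵀ = [-10, 181/30]ᵀ.
Eliminating β: (643/450)·(row 1) − (-22/15)·(row 2) gives (749/150)·α = (643/450)·(-10) − (-22/15)·(181/30) = -136/25, so α = -816/749.
Then β = ((181/30) − (-22/15)·(-816/749))/(643/450) = 2325/749.
At r = 1: q̂ = (-816/749)·(1) + (2325/749)·(1) = 1509/749.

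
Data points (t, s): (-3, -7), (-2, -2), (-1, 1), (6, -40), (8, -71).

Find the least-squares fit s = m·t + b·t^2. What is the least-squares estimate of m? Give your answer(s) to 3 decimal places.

m = -0.781

Forming AᵀA = [[114, 692]; [692, 5490]] and Aᵀs = [-784, -6054]ᵀ gives AᵀA·[m, b]ᵀ = Aᵀs.
Determinant 114·5490 − 692² = 146996.
m = ((-784)·5490 − 692·(-6054))/146996 = -28698/36749; b = (114·(-6054) − 692·(-784))/146996 = -36907/36749.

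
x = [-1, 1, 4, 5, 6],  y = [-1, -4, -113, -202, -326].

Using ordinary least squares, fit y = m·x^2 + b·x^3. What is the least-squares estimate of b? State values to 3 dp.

b = -0.998

Forming AᵀA = [[2179, 11925]; [11925, 66379]] and Aᵀy = [-18599, -102901]ᵀ gives AᵀA·[m, b]ᵀ = Aᵀy.
Eliminating b: 66379·(row 1) − 11925·(row 2) gives 2434216·m = 66379·(-18599) − 11925·(-102901) = -7488596, so m = -1872149/608554.
Then b = ((-102901) − 11925·(-1872149/608554))/66379 = -607051/608554.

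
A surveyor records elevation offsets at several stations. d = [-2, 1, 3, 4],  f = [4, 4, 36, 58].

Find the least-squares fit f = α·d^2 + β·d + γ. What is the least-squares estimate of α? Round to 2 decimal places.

α = 2.95

Normal-equation sums: Σd^2·d^2 = 354, Σd^2·d = 84, Σd^2 = 30, Σd·d = 30, Σd = 6, Σ1 = 4.
Moment sums: Σd^2·f = 1272, Σd·f = 336, Σf = 102.
AᵀA·[α, β, γ]ᵀ = Aᵀf becomes [[354, 84, 30]; [84, 30, 6]; [30, 6, 4]]·[α, β, γ]ᵀ = [1272, 336, 102]ᵀ.
Solving the 3×3 system (Gaussian elimination) gives α = 65/22, β = 71/22, γ = -3/2.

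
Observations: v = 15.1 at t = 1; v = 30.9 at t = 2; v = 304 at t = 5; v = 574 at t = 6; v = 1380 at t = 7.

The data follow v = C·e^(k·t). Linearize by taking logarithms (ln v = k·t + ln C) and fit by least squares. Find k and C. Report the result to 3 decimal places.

Linearized form: ln v = k·t + ln C. From the 5 transformed points,
Σt = 21.0000, Σ(t)² = 115.0000, Σln v = 25.4449, Σt·ln v = 126.8860.
Normal system: [[115.0000, 21.0000]; [21.0000, 5]]·[k, ln C]ᵀ = [126.8860, 25.4449]ᵀ.
Solving (det = 134.0000): k = 0.74691, ln C = 1.95196, so C = exp(1.95196) = 7.04250.

k = 0.747, C = 7.042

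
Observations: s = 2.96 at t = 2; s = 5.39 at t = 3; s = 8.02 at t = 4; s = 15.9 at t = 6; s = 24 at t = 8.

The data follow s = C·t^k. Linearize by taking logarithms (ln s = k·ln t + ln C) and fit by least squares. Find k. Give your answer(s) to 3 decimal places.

Taking logs, ln s = k·ln t + ln C, so regress ln s on ln t.
XᵀX = [[11.1437, 7.0493]; [7.0493, 5]], rhs = [17.0542, 10.7960]ᵀ  (here Σln t = 7.0493, Σ(ln t)² = 11.1437, Σln s = 10.7960, Σln t·ln s = 17.0542).
Slope k = (n·Σln t·ln s − Σln t·Σln s)/(n·Σ(ln t)² − (Σln t)²) = (5·17.0542 − 7.0493·10.7960)/6.0265 = 1.52110; ln C = (Σln s − k·Σln t)/n = 0.01468.

k = 1.521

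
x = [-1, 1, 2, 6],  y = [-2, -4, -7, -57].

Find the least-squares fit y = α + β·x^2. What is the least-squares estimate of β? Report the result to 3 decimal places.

β = -1.548

With design matrix A, AᵀA = [[4, 42]; [42, 1314]] and Aᵀy = [-70, -2086]ᵀ.
Δ = 4·1314 − 42² = 3492.
α = ((-70)·1314 − 42·(-2086))/3492 = -364/291; β = (4·(-2086) − 42·(-70))/3492 = -1351/873.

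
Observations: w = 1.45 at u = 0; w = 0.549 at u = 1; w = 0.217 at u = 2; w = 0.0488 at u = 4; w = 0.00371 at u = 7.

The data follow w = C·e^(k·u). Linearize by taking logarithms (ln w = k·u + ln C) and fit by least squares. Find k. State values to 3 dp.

Linearized form: ln w = k·u + ln C. From the 5 transformed points,
Over the data: Σu = 14.0000, Σ(u)² = 70.0000, Σln w = -10.3727, Σu·ln w = -54.9125.
Normal system: [[70.0000, 14.0000]; [14.0000, 5]]·[k, ln C]ᵀ = [-54.9125, -10.3727]ᵀ.
Δ = 70.0000·5 − (14.0000)² = 154.0000; k = (-54.9125·5 − 14.0000·-10.3727)/154.0000 = -0.83990, ln C = (70.0000·-10.3727 − 14.0000·-54.9125)/154.0000 = 0.27719.

k = -0.840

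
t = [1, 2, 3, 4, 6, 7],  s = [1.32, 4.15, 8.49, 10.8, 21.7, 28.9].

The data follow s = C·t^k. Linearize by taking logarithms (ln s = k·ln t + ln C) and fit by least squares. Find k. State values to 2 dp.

k = 1.56

Let Y = ln s. Fitting Y = k·ln t + ln C by least squares:
Σln t = 6.9157, Σ(ln t)² = 10.6062, Σln s = 12.6603, Σln t·ln s = 18.6945.
Equations: 10.6062·k + 6.9157·ln C = 18.6945;  6.9157·k + 6·ln C = 12.6603.
Δ = 10.6062·6 − (6.9157)² = 15.8099; k = (18.6945·6 − 6.9157·12.6603)/15.8099 = 1.55674, ln C = (10.6062·12.6603 − 6.9157·18.6945)/15.8099 = 0.31573.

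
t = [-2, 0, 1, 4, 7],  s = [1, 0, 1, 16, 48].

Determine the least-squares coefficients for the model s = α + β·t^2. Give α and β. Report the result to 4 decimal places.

Entries of AᵀA: Σ1 = 5, Σt^2 = 70, Σt^2·t^2 = 2674.
And Σs = 66, Σt^2·s = 2613.
So AᵀA·[α, β]ᵀ = Aᵀs: [[5, 70]; [70, 2674]]·[α, β]ᵀ = [66, 2613]ᵀ.
Determinant 5·2674 − 70² = 8470.
α = (66·2674 − 70·2613)/8470 = -459/605; β = (5·2613 − 70·66)/8470 = 1689/1694.

α = -0.7587, β = 0.9970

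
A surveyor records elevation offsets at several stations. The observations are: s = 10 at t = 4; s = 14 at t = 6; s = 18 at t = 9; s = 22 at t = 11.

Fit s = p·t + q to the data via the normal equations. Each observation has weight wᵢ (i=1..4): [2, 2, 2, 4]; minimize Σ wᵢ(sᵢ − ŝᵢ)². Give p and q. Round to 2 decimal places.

p = 1.67, q = 3.51

The normal equations are: 750·p + 82·q = 1540;  82·p + 10·q = 172.
Eliminating q: 10·(row 1) − 82·(row 2) gives 776·p = 10·1540 − 82·172 = 1296, so p = 162/97.
Then q = (172 − 82·(162/97))/10 = 340/97.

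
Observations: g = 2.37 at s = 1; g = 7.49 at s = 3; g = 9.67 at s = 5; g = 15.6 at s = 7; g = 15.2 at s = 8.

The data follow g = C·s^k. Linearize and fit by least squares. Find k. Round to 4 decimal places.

k = 0.9066

Taking logs, ln g = k·ln s + ln C, so regress ln g on ln s.
AᵀA = [[11.9079, 6.7334]; [6.7334, 5]], rhs = [16.8687, 10.6141]ᵀ  (here Σln s = 6.7334, Σ(ln s)² = 11.9079, Σln g = 10.6141, Σln s·ln g = 16.8687).
Δ = 11.9079·5 − (6.7334)² = 14.2007; k = (16.8687·5 − 6.7334·10.6141)/14.2007 = 0.90663, ln C = (11.9079·10.6141 − 6.7334·16.8687)/14.2007 = 0.90186.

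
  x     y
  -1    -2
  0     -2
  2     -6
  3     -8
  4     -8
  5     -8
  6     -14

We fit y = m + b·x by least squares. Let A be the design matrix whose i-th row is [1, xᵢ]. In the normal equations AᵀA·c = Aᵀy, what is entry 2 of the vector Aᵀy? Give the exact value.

Entry 2 ↔ basis x, so (Aᵀy)_{2} = Σᵢ (x)·yᵢ = (-1)·(-2) + (0)·(-2) + (2)·(-6) + (3)·(-8) + (4)·(-8) + (5)·(-8) + (6)·(-14) = -190.

-190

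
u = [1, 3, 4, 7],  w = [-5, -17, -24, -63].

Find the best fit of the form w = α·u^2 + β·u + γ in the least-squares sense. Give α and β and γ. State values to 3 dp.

Setting ∂/∂α … = 0 gives: 2739·α + 435·β + 75·γ = -3629;  435·α + 75·β + 15·γ = -593;  75·α + 15·β + 4·γ = -109.
Inverting the 3×3 Gram matrix, [α, β, γ]ᵀ = [-31/30, -203/150, -14/5]ᵀ.

α = -1.033, β = -1.353, γ = -2.800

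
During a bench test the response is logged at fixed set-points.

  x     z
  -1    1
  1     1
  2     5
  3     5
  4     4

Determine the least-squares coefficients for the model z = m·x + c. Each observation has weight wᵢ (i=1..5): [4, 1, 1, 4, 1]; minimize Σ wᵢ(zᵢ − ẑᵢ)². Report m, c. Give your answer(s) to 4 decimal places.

The normal system MᵀWM·[m, c]ᵀ = MᵀWz is [[61, 15]; [15, 11]]·[m, c]ᵀ = [83, 34]ᵀ.
Eliminating c: 11·(row 1) − 15·(row 2) gives 446·m = 11·83 − 15·34 = 403, so m = 403/446.
Then c = (34 − 15·(403/446))/11 = 829/446.

m = 0.9036, c = 1.8587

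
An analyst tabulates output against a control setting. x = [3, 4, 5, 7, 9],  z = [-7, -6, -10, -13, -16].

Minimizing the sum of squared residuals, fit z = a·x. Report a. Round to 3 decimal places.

a = -1.833

From the data, Σx·x = 180.
Moment sums: Σx·z = -330.
So AᵀA·[a]ᵀ = Aᵀz: [[180]]·[a]ᵀ = [-330]ᵀ.
Hence a = -330 / 180 ≈ -1.83333.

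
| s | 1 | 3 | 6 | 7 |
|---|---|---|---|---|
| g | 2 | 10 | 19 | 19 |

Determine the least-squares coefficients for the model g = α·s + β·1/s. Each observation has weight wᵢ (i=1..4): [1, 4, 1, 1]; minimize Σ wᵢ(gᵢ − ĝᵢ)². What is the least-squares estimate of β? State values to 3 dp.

β = 0.039

From the data, Σwᵢ·s·s = 122, Σwᵢ·s·1/s = 7, Σwᵢ·1/s·1/s = 2633/1764.
For XᵀWg: Σwᵢ·s·g = 369, Σwᵢ·1/s·g = 297/14.
So XᵀWX·[α, β]ᵀ = XᵀWg: [[122, 7]; [7, 2633/1764]]·[α, β]ᵀ = [369, 297/14]ᵀ.
Δ = 122·(2633/1764) − 7² = 117395/882.
α = (369·(2633/1764) − 7·(297/14))/(117395/882) = 709623/234790; β = (122·(297/14) − 7·369)/(117395/882) = 4536/117395.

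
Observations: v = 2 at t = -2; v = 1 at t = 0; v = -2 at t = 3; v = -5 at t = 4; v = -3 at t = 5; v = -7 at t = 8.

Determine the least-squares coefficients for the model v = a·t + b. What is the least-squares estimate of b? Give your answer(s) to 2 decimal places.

b = 0.43

The normal equations are: 118·a + 18·b = -101;  18·a + 6·b = -14.
(Σt·t = 118, Σt = 18, Σ1 = 6, Σt·v = -101, Σv = -14.)
Eliminating b: 6·(row 1) − 18·(row 2) gives 384·a = 6·(-101) − 18·(-14) = -354, so a = -59/64.
Then b = ((-14) − 18·(-59/64))/6 = 83/192.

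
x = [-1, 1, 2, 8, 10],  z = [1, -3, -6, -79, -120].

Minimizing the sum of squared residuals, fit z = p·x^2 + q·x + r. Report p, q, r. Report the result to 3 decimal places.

The normal system AᵀA·[p, q, r]ᵀ = Aᵀz is [[14114, 1520, 170]; [1520, 170, 20]; [170, 20, 5]]·[p, q, r]ᵀ = [-17082, -1848, -207]ᵀ.
Solving the 3×3 system (Gaussian elimination) gives p = -262/247, q = -354/247, r = 491/1235.

p = -1.061, q = -1.433, r = 0.398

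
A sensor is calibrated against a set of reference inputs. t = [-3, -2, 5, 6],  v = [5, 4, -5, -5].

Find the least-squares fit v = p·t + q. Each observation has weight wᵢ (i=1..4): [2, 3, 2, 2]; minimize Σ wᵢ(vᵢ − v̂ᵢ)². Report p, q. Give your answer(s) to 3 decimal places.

p = -1.180, q = 1.533

From the data, Σwᵢ·t·t = 152, Σwᵢ·t = 10, Σwᵢ·1 = 9.
And Σwᵢ·t·v = -164, Σwᵢ·v = 2.
Eliminating q: 9·(row 1) − 10·(row 2) gives 1268·p = 9·(-164) − 10·2 = -1496, so p = -374/317.
Then q = (2 − 10·(-374/317))/9 = 486/317.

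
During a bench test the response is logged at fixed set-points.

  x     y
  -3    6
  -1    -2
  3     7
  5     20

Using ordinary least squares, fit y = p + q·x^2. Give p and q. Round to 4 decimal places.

Entries of AᵀA: Σ1 = 4, Σx^2 = 44, Σx^2·x^2 = 788.
For Aᵀy: Σy = 31, Σx^2·y = 615.
Δ = 4·788 − 44² = 1216.
p = (31·788 − 44·615)/1216 = -329/152; q = (4·615 − 44·31)/1216 = 137/152.

p = -2.1645, q = 0.9013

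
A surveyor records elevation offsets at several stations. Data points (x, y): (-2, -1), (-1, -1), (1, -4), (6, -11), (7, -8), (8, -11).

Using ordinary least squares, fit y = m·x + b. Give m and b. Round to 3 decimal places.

The normal system AᵀA·[m, b]ᵀ = Aᵀy is [[155, 19]; [19, 6]]·[m, b]ᵀ = [-211, -36]ᵀ.
Eliminating b: 6·(row 1) − 19·(row 2) gives 569·m = 6·(-211) − 19·(-36) = -582, so m = -582/569.
Then b = ((-36) − 19·(-582/569))/6 = -1571/569.

m = -1.023, b = -2.761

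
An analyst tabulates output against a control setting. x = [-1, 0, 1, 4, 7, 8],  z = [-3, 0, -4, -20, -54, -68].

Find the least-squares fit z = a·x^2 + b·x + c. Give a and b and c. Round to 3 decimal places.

Compute the Gram sums: Σx^2·x^2 = 6755, Σx^2·x = 919, Σx^2 = 131, Σx·x = 131, Σx = 19, Σ1 = 6.
Moment sums: Σx^2·z = -7325, Σx·z = -1003, Σz = -149.
Row-reducing yields a = -825/868, b = -15923/21700, c = -9537/5425.

a = -0.950, b = -0.734, c = -1.758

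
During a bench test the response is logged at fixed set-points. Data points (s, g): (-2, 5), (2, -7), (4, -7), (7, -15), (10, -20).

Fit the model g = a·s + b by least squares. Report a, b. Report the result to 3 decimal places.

Setting ∂/∂a … = 0 gives: 173·a + 21·b = -357;  21·a + 5·b = -44.
det = 173·5 − 21² = 424.
a = ((-357)·5 − 21·(-44))/424 = -861/424; b = (173·(-44) − 21·(-357))/424 = -115/424.

a = -2.031, b = -0.271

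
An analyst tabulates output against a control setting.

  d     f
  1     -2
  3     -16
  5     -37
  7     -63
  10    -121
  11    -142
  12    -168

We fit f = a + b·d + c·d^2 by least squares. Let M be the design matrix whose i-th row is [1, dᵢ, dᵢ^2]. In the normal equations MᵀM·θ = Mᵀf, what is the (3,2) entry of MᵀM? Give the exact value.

Row 3 ↔ basis d^2, column 2 ↔ basis d, so (MᵀM)_{3,2} = Σᵢ (d^2)·(d) = (1)·(1) + (9)·(3) + (25)·(5) + (49)·(7) + (100)·(10) + (121)·(11) + (144)·(12) = 4555.

4555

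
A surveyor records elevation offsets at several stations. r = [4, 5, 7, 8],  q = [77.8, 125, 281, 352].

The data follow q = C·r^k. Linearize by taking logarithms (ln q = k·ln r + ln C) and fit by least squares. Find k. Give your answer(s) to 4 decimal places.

Linearized form: ln q = k·ln r + ln C. From the 4 transformed points,
Σln r = 7.0211, Σ(ln r)² = 12.6227, Σln q = 20.6844, Σln r·ln q = 36.9718.
Normal system: [[12.6227, 7.0211]; [7.0211, 4]]·[k, ln C]ᵀ = [36.9718, 20.6844]ᵀ.
Solving (det = 1.1954): k = 2.22528, ln C = 1.26515.

k = 2.2253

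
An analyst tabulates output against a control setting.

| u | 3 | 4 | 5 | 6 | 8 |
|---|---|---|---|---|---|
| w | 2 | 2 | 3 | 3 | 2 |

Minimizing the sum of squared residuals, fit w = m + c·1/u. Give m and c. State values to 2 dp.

Sums needed: Σ1 = 5, Σ1/u = 43/40, Σ1/u·1/u = 3701/14400.
And Σw = 12, Σ1/u·w = 151/60.
det = 5·(3701/14400) − (43/40)² = 233/1800.
m = (12·(3701/14400) − (43/40)·(151/60))/(233/1800) = 2727/932; c = (5·(151/60) − (43/40)·12)/(233/1800) = -570/233.

m = 2.93, c = -2.45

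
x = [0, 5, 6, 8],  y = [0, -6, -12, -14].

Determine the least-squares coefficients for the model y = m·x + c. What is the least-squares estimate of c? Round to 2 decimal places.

c = 0.47

Compute the Gram sums: Σx·x = 125, Σx = 19, Σ1 = 4.
And Σx·y = -214, Σy = -32.
Normal equations: [[125, 19]; [19, 4]]·[m, c]ᵀ = [-214, -32]ᵀ.
Eliminating c: 4·(row 1) − 19·(row 2) gives 139·m = 4·(-214) − 19·(-32) = -248, so m = -248/139.
Then c = ((-32) − 19·(-248/139))/4 = 66/139.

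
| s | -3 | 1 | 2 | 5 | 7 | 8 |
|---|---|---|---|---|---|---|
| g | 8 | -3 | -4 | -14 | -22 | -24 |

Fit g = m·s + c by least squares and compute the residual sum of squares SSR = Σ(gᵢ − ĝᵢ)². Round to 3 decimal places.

SSR = 6.801

The normal system MᵀM·[m, c]ᵀ = Mᵀg is [[152, 20]; [20, 6]]·[m, c]ᵀ = [-451, -59]ᵀ.
det = 152·6 − 20² = 512.
m = ((-451)·6 − 20·(-59))/512 = -763/256; c = (152·(-59) − 20·(-451))/512 = 13/128.
Residuals: -267/256, -31/256, 119/64, 205/256, -317/256, -33/128; SSR = 1741/256.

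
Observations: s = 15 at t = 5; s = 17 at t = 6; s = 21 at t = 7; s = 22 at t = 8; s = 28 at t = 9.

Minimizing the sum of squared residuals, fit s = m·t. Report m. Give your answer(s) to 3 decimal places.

m = 2.949

Normal-equation sums: Σt·t = 255.
And Σt·s = 752.
So MᵀM·[m]ᵀ = Mᵀs: [[255]]·[m]ᵀ = [752]ᵀ.
Hence m = 752 / 255 ≈ 2.94902.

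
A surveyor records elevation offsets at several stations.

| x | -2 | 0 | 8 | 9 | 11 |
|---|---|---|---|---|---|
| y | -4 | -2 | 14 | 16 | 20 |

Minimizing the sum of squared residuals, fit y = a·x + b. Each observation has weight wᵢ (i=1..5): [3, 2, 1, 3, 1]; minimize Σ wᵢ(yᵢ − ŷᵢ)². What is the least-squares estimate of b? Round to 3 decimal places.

Entries of MᵀWM: Σwᵢ·x·x = 440, Σwᵢ·x = 40, Σwᵢ·1 = 10.
For MᵀWy: Σwᵢ·x·y = 788, Σwᵢ·y = 66.
So MᵀWM·[a, b]ᵀ = MᵀWy: [[440, 40]; [40, 10]]·[a, b]ᵀ = [788, 66]ᵀ.
Δ = 440·10 − 40² = 2800.
a = (788·10 − 40·66)/2800 = 131/70; b = (440·66 − 40·788)/2800 = -31/35.

b = -0.886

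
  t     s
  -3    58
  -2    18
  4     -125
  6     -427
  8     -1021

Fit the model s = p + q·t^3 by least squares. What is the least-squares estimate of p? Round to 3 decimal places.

The normal equations are: 5·p + 757·q = -1497;  757·p + 313689·q = -624694.
(Σ1 = 5, Σt^3 = 757, Σt^3·t^3 = 313689, Σs = -1497, Σt^3·s = -624694.)
Eliminating q: 313689·(row 1) − 757·(row 2) gives 995396·p = 313689·(-1497) − 757·(-624694) = 3300925, so p = 113825/34324.
Then q = ((-624694) − 757·(113825/34324))/313689 = -68629/34324.

p = 3.316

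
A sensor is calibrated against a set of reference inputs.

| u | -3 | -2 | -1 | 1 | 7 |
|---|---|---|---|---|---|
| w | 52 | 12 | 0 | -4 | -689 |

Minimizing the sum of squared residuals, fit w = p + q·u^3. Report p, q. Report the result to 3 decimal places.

p = -2.512, q = -2.001

Normal-equation sums: Σ1 = 5, Σu^3 = 308, Σu^3·u^3 = 118444.
And Σw = -629, Σu^3·w = -237831.
Eliminating q: 118444·(row 1) − 308·(row 2) gives 497356·p = 118444·(-629) − 308·(-237831) = -1249328, so p = -312332/124339.
Then q = ((-237831) − 308·(-312332/124339))/118444 = -995423/497356.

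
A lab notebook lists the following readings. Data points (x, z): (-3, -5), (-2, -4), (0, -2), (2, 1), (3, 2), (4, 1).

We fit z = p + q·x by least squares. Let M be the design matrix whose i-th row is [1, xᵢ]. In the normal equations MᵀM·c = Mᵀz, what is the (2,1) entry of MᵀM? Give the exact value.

4

Row 2 ↔ basis x, column 1 ↔ basis 1, so (MᵀM)_{2,1} = Σᵢ x = (-3)·(1) + (-2)·(1) + (0)·(1) + (2)·(1) + (3)·(1) + (4)·(1) = 4.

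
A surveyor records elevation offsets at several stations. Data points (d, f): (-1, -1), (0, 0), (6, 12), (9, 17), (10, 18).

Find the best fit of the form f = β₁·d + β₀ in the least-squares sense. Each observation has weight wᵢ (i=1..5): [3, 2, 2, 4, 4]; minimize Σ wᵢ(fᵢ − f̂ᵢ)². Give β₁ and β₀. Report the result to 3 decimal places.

β₁ = 1.786, β₀ = 0.614

Forming XᵀWX = [[799, 85]; [85, 15]] and XᵀWf = [1479, 161]ᵀ gives XᵀWX·[β₁, β₀]ᵀ = XᵀWf.
det = 799·15 − 85² = 4760.
β₁ = (1479·15 − 85·161)/4760 = 25/14; β₀ = (799·161 − 85·1479)/4760 = 43/70.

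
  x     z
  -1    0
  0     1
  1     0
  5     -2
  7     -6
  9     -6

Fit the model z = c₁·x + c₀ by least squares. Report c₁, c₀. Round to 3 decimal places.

Entries of AᵀA: Σx·x = 157, Σx = 21, Σ1 = 6.
Moment sums: Σx·z = -106, Σz = -13.
Normal equations: [[157, 21]; [21, 6]]·[c₁, c₀]ᵀ = [-106, -13]ᵀ.
Δ = 157·6 − 21² = 501.
c₁ = ((-106)·6 − 21·(-13))/501 = -121/167; c₀ = (157·(-13) − 21·(-106))/501 = 185/501.

c₁ = -0.725, c₀ = 0.369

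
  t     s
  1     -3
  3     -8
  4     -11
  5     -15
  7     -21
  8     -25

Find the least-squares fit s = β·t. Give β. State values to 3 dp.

β = -3.006

Sums needed: Σt·t = 164.
And Σt·s = -493.
Hence β = -493 / 164 ≈ -3.0061.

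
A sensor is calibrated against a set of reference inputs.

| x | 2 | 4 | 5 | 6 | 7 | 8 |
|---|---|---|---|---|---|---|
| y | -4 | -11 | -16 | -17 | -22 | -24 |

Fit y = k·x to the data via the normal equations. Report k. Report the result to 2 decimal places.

k = -2.99

The normal system AᵀA·[k]ᵀ = Aᵀy is [[194]]·[k]ᵀ = [-580]ᵀ.
Hence k = -580 / 194 ≈ -2.98969.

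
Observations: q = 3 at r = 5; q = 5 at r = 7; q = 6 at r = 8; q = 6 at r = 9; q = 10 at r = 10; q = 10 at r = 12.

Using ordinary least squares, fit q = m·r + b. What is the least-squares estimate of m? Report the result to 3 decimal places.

Entries of MᵀM: Σr·r = 463, Σr = 51, Σ1 = 6.
Moment sums: Σr·q = 372, Σq = 40.
MᵀM·[m, b]ᵀ = Mᵀq becomes [[463, 51]; [51, 6]]·[m, b]ᵀ = [372, 40]ᵀ.
Determinant 463·6 − 51² = 177.
m = (372·6 − 51·40)/177 = 64/59; b = (463·40 − 51·372)/177 = -452/177.

m = 1.085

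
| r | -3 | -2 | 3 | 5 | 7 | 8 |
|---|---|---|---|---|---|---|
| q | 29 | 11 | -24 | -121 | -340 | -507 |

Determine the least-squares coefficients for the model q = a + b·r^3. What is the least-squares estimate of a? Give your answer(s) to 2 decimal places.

Compute the Gram sums: Σ1 = 6, Σr^3 = 972, Σr^3·r^3 = 396940.
Right-hand side: Σq = -952, Σr^3·q = -392848.
Determinant 6·396940 − 972² = 1436856.
a = ((-952)·396940 − 972·(-392848))/1436856 = 495172/179607; b = (6·(-392848) − 972·(-952))/1436856 = -59656/59869.

a = 2.76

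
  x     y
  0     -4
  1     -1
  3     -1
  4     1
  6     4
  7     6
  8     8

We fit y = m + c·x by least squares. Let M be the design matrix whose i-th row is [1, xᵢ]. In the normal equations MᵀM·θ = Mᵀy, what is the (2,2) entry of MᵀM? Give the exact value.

Row 2 ↔ basis x, column 2 ↔ basis x, so (MᵀM)_{2,2} = Σᵢ (x)·(x) = (0)·(0) + (1)·(1) + (3)·(3) + (4)·(4) + (6)·(6) + (7)·(7) + (8)·(8) = 175.

175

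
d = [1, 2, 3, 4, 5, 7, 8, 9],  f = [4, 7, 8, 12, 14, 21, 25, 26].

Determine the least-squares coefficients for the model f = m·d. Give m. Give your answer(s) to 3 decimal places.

The normal system XᵀX·[m]ᵀ = Xᵀf is [[249]]·[m]ᵀ = [741]ᵀ.
Hence m = 741 / 249 ≈ 2.9759.

m = 2.976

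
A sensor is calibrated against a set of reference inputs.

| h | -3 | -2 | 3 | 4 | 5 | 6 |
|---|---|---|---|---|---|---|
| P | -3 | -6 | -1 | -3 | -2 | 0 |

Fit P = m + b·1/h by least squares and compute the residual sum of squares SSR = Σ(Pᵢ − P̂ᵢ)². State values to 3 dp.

SSR = 8.361

Setting ∂/∂m … = 0 gives: 6·m + (7/60)·b = -15;  (7/60)·m + (241/400)·b = 151/60.
Δ = 6·(241/400) − (7/60)² = 2593/720.
m = ((-15)·(241/400) − (7/60)·(151/60))/(2593/720) = -33592/12965; b = (6·(151/60) − (7/60)·(-15))/(2593/720) = 12132/2593.
Residuals: 14917/12965, -13868/12965, 407/12965, -20468/12965, -894/2593, 23482/12965; SSR = 108394/12965.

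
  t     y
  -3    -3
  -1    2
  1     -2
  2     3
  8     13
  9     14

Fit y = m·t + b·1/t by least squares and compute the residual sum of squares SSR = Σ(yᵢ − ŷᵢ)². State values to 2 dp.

SSR = 2.98

The normal equations are: 160·m + 6·b = 241;  6·m + (12385/5184)·b = 121/72.
Δ = 160·(12385/5184) − 6² = 56093/162.
m = (241·(12385/5184) − 6·(121/72))/(56093/162) = 2932513/1794976; b = (160·(121/72) − 6·241)/(56093/162) = -190692/56093.
Residuals: 1378563/1794976, 420321/1794976, -420321/1794976, 1285487/897488, 79669/224372, -584937/1794976; SSR = 5354975/1794976.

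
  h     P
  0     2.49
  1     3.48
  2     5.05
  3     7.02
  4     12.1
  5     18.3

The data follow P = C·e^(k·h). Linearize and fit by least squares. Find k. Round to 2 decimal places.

k = 0.40

With ln Pᵢ as the transformed response and hᵢ as the regressor:
AᵀA = [[55.0000, 15.0000]; [15.0000, 6]], rhs = [34.8394, 11.1276]ᵀ  (here Σh = 15.0000, Σ(h)² = 55.0000, Σln P = 11.1276, Σh·ln P = 34.8394).
Δ = 55.0000·6 − (15.0000)² = 105.0000; k = (34.8394·6 − 15.0000·11.1276)/105.0000 = 0.40117, ln C = (55.0000·11.1276 − 15.0000·34.8394)/105.0000 = 0.85167.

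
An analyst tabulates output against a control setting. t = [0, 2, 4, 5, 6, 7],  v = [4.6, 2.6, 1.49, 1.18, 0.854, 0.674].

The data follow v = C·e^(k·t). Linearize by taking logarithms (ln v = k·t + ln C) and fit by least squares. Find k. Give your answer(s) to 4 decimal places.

Taking logs, ln v = k·t + ln C, so regress ln v on t.
Over the data: Σt = 24.0000, Σ(t)² = 130.0000, Σln v = 2.4935, Σt·ln v = 0.6251.
Normal system: [[130.0000, 24.0000]; [24.0000, 6]]·[k, ln C]ᵀ = [0.6251, 2.4935]ᵀ.
Δ = 130.0000·6 − (24.0000)² = 204.0000; k = (0.6251·6 − 24.0000·2.4935)/204.0000 = -0.27497, ln C = (130.0000·2.4935 − 24.0000·0.6251)/204.0000 = 1.51546.

k = -0.2750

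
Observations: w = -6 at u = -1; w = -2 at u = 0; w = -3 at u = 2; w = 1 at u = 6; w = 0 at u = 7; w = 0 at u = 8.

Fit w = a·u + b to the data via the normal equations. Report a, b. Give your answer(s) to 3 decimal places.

a = 0.582, b = -3.800

Compute the Gram sums: Σu·u = 154, Σu = 22, Σ1 = 6.
Moment sums: Σu·w = 6, Σw = -10.
So MᵀM·[a, b]ᵀ = Mᵀw: [[154, 22]; [22, 6]]·[a, b]ᵀ = [6, -10]ᵀ.
Eliminating b: 6·(row 1) − 22·(row 2) gives 440·a = 6·6 − 22·(-10) = 256, so a = 32/55.
Then b = ((-10) − 22·(32/55))/6 = -19/5.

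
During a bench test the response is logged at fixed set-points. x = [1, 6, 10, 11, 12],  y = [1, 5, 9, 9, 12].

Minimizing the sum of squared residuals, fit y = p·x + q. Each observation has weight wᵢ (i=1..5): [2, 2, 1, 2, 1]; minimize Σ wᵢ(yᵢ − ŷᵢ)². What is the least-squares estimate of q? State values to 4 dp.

q = -0.0824

Forming AᵀWA = [[560, 58]; [58, 8]] and AᵀWy = [494, 51]ᵀ gives AᵀWA·[p, q]ᵀ = AᵀWy.
Eliminating q: 8·(row 1) − 58·(row 2) gives 1116·p = 8·494 − 58·51 = 994, so p = 497/558.
Then q = (51 − 58·(497/558))/8 = -23/279.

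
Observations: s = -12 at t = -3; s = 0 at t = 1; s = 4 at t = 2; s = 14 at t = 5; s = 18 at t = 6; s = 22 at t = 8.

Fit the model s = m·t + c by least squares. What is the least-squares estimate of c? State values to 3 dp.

Compute the Gram sums: Σt·t = 139, Σt = 19, Σ1 = 6.
Moment sums: Σt·s = 398, Σs = 46.
Δ = 139·6 − 19² = 473.
m = (398·6 − 19·46)/473 = 1514/473; c = (139·46 − 19·398)/473 = -1168/473.

c = -2.469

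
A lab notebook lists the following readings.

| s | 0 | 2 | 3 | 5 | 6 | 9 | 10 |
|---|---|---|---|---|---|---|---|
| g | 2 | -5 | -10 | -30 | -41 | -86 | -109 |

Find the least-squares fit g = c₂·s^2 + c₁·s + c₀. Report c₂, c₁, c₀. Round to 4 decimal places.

Compute the Gram sums: Σs^2·s^2 = 18579, Σs^2·s = 2105, Σs^2 = 255, Σs·s = 255, Σs = 35, Σ1 = 7.
For Aᵀg: Σs^2·g = -20202, Σs·g = -2300, Σg = -279.
So AᵀA·[c₂, c₁, c₀]ᵀ = Aᵀg: [[18579, 2105, 255]; [2105, 255, 35]; [255, 35, 7]]·[c₂, c₁, c₀]ᵀ = [-20202, -2300, -279]ᵀ.
Inverting the 3×3 Gram matrix, [c₂, c₁, c₀]ᵀ = [-36347/37994, -52707/37994, 36636/18997]ᵀ.

c₂ = -0.9567, c₁ = -1.3872, c₀ = 1.9285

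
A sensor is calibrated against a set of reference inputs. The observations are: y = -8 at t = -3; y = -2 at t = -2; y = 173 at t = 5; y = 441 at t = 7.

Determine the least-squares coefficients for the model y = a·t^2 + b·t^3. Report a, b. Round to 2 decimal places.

The normal system MᵀM·[a, b]ᵀ = Mᵀy is [[3123, 19657]; [19657, 134067]]·[a, b]ᵀ = [25854, 173120]ᵀ.
Determinant 3123·134067 − 19657² = 32293592.
a = (25854·134067 − 19657·173120)/32293592 = 31574189/16146796; b = (3123·173120 − 19657·25854)/32293592 = 16220841/16146796.

a = 1.96, b = 1.00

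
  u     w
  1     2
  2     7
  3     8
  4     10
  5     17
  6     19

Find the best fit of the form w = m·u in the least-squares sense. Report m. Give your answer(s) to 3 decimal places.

Setting ∂/∂m … = 0 gives: 91·m = 279.
(Σu·u = 91, Σu·w = 279.)
m = 279/91 = 3.06593.

m = 3.066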